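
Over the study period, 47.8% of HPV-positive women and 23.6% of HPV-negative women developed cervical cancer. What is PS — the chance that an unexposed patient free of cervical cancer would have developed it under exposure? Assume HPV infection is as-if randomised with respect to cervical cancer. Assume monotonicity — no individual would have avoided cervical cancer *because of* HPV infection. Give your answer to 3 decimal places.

p₁ = 0.478, p₀ = 0.236.
Under exogeneity and monotonicity, PS = (p₁ − p₀) / (1 − p₀).
PS = (0.478 − 0.236) / (1 − 0.236) = 0.242 / 0.764 ≈ 0.3168

PS ≈ 0.317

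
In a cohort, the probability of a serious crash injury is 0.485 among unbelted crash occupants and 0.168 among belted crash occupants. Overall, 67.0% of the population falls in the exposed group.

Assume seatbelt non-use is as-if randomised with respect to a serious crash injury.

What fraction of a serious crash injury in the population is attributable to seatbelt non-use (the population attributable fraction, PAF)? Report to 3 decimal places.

PAF ≈ 0.558

Let p₁ = 0.485, p₀ = 0.168.
Overall risk P(Y=1) = π·p₁ + (1−π)·p₀ = 0.67×0.485 + 0.33×0.168 = 0.38039.
Under exogeneity, PAF = [P(Y=1) − p₀] / P(Y=1).
PAF = (0.38039 − 0.168) / 0.38039 ≈ 0.5583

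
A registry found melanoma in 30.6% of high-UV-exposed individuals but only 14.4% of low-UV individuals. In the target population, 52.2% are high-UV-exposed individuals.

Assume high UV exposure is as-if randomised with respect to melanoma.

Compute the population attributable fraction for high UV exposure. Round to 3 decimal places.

PAF ≈ 0.370

p₁ = 0.306, p₀ = 0.144.
Overall risk P(Y=1) = π·p₁ + (1−π)·p₀ = 0.522×0.306 + 0.478×0.144 = 0.22856.
Under exogeneity, PAF = [P(Y=1) − p₀] / P(Y=1).
PAF = (0.22856 − 0.144) / 0.22856 ≈ 0.3700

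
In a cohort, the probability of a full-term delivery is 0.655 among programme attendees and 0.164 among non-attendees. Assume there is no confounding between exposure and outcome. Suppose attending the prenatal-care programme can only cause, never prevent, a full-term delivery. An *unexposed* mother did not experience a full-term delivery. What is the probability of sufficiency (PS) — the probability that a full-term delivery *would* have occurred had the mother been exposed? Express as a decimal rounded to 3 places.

PS ≈ 0.587

Let p₁ = 0.655, p₀ = 0.164.
Under exogeneity and monotonicity, PS = (p₁ − p₀) / (1 − p₀).
PS = (0.655 − 0.164) / (1 − 0.164) = 0.491 / 0.836 ≈ 0.5873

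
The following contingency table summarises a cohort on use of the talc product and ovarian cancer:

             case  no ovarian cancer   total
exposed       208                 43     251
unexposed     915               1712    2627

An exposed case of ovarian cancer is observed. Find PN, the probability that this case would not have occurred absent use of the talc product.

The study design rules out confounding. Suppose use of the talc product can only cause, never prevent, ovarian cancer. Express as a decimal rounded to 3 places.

PN ≈ 0.580

p₁ = P(outcome | exposed) = 208/251 = 0.82869
p₀ = P(outcome | unexposed) = 915/2627 = 0.34831
Under exogeneity and monotonicity, PN = (p₁ − p₀)/p₁.
PN = (0.82869 − 0.34831) / 0.82869 ≈ 0.5797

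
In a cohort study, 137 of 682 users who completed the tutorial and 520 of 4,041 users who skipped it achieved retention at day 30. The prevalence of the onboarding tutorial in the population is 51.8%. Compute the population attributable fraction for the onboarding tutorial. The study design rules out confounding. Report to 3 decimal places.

p₁ = P(outcome | exposed) = 137/682 = 0.20088
p₀ = P(outcome | unexposed) = 520/4041 = 0.12868
Overall risk P(Y=1) = π·p₁ + (1−π)·p₀ = 0.518×0.20088 + 0.482×0.12868 = 0.16608.
Under exogeneity, PAF = [P(Y=1) − p₀] / P(Y=1).
PAF = (0.16608 − 0.12868) / 0.16608 ≈ 0.2252

PAF ≈ 0.225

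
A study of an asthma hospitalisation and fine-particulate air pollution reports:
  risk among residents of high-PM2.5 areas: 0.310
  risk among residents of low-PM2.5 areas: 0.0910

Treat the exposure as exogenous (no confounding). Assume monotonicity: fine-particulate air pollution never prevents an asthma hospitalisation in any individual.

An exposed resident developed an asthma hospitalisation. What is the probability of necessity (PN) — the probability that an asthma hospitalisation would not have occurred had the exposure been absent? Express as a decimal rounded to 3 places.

Let p₁ = 0.31, p₀ = 0.091.
Under exogeneity and monotonicity, PN = (p₁ − p₀) / p₁.
PN = (0.31 − 0.091) / 0.31 = 0.219 / 0.31 ≈ 0.7065

PN ≈ 0.706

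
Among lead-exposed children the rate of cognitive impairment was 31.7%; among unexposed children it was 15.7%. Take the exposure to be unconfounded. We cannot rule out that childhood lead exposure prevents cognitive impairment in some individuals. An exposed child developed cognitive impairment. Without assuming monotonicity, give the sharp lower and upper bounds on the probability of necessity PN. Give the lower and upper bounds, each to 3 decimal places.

p₁ = 0.317, p₀ = 0.157.
Under exogeneity alone the bounds on PN are max{0,(p₁−p₀)/p₁} ≤ PN ≤ min{1,(1−p₀)/p₁}.
  lower = (p₁ − p₀)/p₁ = 0.16 / 0.317 ≈ 0.5047
  upper = min{1, (1 − p₀)/p₁} = 0.843 / 0.317 ≈ 2.6593 → capped at 1

0.505 ≤ PN ≤ 1.000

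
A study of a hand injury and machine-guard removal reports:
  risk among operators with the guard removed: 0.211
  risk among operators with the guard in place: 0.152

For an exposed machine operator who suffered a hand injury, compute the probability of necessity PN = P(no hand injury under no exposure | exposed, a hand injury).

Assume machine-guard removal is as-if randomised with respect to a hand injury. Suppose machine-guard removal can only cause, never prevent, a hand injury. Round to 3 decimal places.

PN ≈ 0.280

Let p₁ = 0.211, p₀ = 0.152.
Under exogeneity and monotonicity, PN = (p₁ − p₀) / p₁.
PN = (0.211 − 0.152) / 0.211 = 0.059 / 0.211 ≈ 0.2796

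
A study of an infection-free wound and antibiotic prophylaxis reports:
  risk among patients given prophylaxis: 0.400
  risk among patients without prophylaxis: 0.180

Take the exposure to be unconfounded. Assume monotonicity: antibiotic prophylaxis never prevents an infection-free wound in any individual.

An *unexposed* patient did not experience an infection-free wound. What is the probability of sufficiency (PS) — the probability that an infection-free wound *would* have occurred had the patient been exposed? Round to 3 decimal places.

PS ≈ 0.268

Let p₁ = 0.4, p₀ = 0.18.
Under exogeneity and monotonicity, PS = (p₁ − p₀) / (1 − p₀).
PS = (0.4 − 0.18) / (1 − 0.18) = 0.22 / 0.82 ≈ 0.2683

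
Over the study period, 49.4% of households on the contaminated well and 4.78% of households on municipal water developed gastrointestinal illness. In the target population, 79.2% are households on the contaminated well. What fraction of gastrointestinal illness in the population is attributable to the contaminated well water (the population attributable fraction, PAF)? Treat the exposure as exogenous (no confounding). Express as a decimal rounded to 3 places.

PAF ≈ 0.881

p₁ = 0.494, p₀ = 0.0478.
Overall risk P(Y=1) = π·p₁ + (1−π)·p₀ = 0.792×0.494 + 0.208×0.0478 = 0.40119.
Under exogeneity, PAF = [P(Y=1) − p₀] / P(Y=1).
PAF = (0.40119 − 0.0478) / 0.40119 ≈ 0.8809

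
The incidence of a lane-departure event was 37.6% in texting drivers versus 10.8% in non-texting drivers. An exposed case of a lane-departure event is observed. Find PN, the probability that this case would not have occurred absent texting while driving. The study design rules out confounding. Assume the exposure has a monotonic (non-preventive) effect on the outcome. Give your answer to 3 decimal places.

p₁ = 0.376, p₀ = 0.108.
Under exogeneity and monotonicity, PN = (p₁ − p₀) / p₁.
PN = (0.376 − 0.108) / 0.376 = 0.268 / 0.376 ≈ 0.7128

PN ≈ 0.713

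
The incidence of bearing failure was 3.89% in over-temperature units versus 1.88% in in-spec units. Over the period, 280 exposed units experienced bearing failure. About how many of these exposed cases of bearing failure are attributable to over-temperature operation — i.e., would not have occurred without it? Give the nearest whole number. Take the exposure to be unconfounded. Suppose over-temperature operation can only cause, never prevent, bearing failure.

p₁ = 0.0389, p₀ = 0.0188.
PN = (p₁ − p₀)/p₁ = (0.0389 − 0.0188) / 0.0389 ≈ 0.51671.
Attributable cases ≈ PN × (exposed cases) = 0.51671 × 280 ≈ 144.68.

about 145 cases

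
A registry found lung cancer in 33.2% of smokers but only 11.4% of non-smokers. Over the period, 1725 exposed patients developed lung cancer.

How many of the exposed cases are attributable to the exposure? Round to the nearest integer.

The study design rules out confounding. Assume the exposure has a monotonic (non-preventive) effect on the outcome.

p₁ = 0.332, p₀ = 0.114.
PN = (p₁ − p₀)/p₁ = (0.332 − 0.114) / 0.332 ≈ 0.65663.
Attributable cases ≈ PN × (exposed cases) = 0.65663 × 1725 ≈ 1132.68.

about 1133 cases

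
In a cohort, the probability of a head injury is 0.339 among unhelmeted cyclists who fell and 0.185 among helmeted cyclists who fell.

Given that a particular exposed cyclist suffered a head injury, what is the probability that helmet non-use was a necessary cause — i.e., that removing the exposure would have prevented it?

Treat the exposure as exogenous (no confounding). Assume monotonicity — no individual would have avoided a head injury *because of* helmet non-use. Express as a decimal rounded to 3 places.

Let p₁ = 0.339, p₀ = 0.185.
Under exogeneity and monotonicity, PN = (p₁ − p₀) / p₁.
PN = (0.339 − 0.185) / 0.339 = 0.154 / 0.339 ≈ 0.4543

PN ≈ 0.454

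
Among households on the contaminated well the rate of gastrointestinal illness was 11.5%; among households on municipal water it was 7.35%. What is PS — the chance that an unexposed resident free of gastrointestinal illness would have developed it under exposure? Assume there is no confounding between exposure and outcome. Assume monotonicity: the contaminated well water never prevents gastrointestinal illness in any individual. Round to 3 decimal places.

p₁ = 0.115, p₀ = 0.0735.
Under exogeneity and monotonicity, PS = (p₁ − p₀) / (1 − p₀).
PS = (0.115 − 0.0735) / (1 − 0.0735) = 0.0415 / 0.9265 ≈ 0.0448

PS ≈ 0.045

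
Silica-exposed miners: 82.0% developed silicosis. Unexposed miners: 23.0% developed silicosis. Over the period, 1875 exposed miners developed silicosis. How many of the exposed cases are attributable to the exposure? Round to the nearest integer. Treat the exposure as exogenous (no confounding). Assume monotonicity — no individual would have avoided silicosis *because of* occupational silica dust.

p₁ = 0.82, p₀ = 0.23.
PN = (p₁ − p₀)/p₁ = (0.82 − 0.23) / 0.82 ≈ 0.71951.
Attributable cases ≈ PN × (exposed cases) = 0.71951 × 1875 ≈ 1349.09.

about 1349 cases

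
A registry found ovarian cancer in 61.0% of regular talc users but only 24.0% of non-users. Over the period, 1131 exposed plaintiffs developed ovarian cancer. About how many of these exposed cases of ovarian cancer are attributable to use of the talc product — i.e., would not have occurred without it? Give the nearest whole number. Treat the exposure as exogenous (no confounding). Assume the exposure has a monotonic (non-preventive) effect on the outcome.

about 686 cases

p₁ = 0.61, p₀ = 0.24.
PN = (p₁ − p₀)/p₁ = (0.61 − 0.24) / 0.61 ≈ 0.60656.
Attributable cases ≈ PN × (exposed cases) = 0.60656 × 1131 ≈ 686.02.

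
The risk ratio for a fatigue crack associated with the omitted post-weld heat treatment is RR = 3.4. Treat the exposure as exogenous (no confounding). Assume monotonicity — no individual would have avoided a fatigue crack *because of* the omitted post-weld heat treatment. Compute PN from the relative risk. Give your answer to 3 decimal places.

PN ≈ 0.706

Under exogeneity and monotonicity, PN = (RR − 1) / RR = 1 − 1/RR.
PN = (3.4 − 1) / 3.4 = 2.4 / 3.4 ≈ 0.7059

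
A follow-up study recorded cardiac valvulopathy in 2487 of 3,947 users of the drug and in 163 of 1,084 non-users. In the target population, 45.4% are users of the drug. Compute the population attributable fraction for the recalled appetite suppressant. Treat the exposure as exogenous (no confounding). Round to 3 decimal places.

PAF ≈ 0.592

p₁ = P(outcome | exposed) = 2487/3947 = 0.6301
p₀ = P(outcome | unexposed) = 163/1084 = 0.15037
Overall risk P(Y=1) = π·p₁ + (1−π)·p₀ = 0.454×0.6301 + 0.546×0.15037 = 0.36817.
Under exogeneity, PAF = [P(Y=1) − p₀] / P(Y=1).
PAF = (0.36817 − 0.15037) / 0.36817 ≈ 0.5916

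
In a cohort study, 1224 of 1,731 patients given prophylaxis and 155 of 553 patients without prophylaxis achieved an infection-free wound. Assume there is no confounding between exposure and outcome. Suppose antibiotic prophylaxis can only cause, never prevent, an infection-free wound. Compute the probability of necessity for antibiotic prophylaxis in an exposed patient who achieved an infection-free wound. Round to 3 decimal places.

PN ≈ 0.604

p₁ = P(outcome | exposed) = 1224/1731 = 0.70711
p₀ = P(outcome | unexposed) = 155/553 = 0.28029
Under exogeneity and monotonicity, PN = (p₁ − p₀) / p₁.
PN = (0.70711 − 0.28029) / 0.70711 = 0.42682 / 0.70711 ≈ 0.6036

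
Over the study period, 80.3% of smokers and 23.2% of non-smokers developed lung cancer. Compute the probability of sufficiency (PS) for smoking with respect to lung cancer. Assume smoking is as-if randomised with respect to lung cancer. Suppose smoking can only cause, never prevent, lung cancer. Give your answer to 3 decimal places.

p₁ = 0.803, p₀ = 0.232.
Under exogeneity and monotonicity, PS = (p₁ − p₀) / (1 − p₀).
PS = (0.803 − 0.232) / (1 − 0.232) = 0.571 / 0.768 ≈ 0.7435

PS ≈ 0.743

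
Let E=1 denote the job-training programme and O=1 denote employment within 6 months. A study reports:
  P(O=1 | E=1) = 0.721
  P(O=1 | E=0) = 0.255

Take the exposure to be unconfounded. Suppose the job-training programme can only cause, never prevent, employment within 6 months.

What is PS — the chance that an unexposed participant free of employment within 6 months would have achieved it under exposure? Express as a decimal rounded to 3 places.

PS ≈ 0.626

Let p₁ = 0.721, p₀ = 0.255.
Under exogeneity and monotonicity, PS = (p₁ − p₀) / (1 − p₀).
PS = (0.721 − 0.255) / (1 − 0.255) = 0.466 / 0.745 ≈ 0.6255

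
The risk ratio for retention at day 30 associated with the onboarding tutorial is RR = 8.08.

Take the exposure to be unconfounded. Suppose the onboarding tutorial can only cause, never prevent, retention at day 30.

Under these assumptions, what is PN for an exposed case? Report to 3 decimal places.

Under exogeneity and monotonicity, PN = (RR − 1) / RR = 1 − 1/RR.
PN = (8.08 − 1) / 8.08 = 7.08 / 8.08 ≈ 0.8762

PN ≈ 0.876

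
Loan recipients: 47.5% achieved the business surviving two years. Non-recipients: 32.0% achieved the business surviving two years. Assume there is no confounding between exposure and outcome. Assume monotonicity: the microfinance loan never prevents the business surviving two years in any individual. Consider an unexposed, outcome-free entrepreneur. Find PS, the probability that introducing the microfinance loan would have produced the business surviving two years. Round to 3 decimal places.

p₁ = 0.475, p₀ = 0.32.
Under exogeneity and monotonicity, PS = (p₁ − p₀) / (1 − p₀).
PS = (0.475 − 0.32) / (1 − 0.32) = 0.155 / 0.68 ≈ 0.2279

PS ≈ 0.228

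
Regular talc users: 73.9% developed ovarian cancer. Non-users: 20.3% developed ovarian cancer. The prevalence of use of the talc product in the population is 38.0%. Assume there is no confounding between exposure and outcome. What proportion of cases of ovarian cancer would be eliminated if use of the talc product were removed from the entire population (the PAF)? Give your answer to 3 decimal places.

PAF ≈ 0.501

p₁ = 0.739, p₀ = 0.203.
Overall risk P(Y=1) = π·p₁ + (1−π)·p₀ = 0.38×0.739 + 0.62×0.203 = 0.40668.
Under exogeneity, PAF = [P(Y=1) − p₀] / P(Y=1).
PAF = (0.40668 − 0.203) / 0.40668 ≈ 0.5008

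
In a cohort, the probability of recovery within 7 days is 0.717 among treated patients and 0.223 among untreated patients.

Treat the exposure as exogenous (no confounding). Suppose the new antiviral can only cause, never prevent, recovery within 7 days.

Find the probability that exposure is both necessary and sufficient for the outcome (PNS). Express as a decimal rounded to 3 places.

PNS ≈ 0.494

Let p₁ = 0.717, p₀ = 0.223.
Under exogeneity and monotonicity, PNS = p₁ − p₀.
PNS = 0.717 − 0.223 = 0.494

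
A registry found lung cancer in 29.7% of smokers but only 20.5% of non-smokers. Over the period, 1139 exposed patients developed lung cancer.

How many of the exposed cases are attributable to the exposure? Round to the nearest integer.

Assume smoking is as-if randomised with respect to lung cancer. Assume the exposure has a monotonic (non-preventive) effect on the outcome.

about 353 cases

p₁ = 0.297, p₀ = 0.205.
PN = (p₁ − p₀)/p₁ = (0.297 − 0.205) / 0.297 ≈ 0.30976.
Attributable cases ≈ PN × (exposed cases) = 0.30976 × 1139 ≈ 352.82.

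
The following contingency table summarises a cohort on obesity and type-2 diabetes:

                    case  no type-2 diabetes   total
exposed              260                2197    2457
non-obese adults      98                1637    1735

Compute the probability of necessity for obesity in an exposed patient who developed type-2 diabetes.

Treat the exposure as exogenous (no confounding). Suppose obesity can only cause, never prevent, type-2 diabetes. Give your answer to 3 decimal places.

PN ≈ 0.466

p₁ = P(outcome | exposed) = 260/2457 = 0.10582
p₀ = P(outcome | unexposed) = 98/1735 = 0.056484
Under exogeneity and monotonicity, PN = (p₁ − p₀)/p₁.
PN = (0.10582 − 0.056484) / 0.10582 ≈ 0.4662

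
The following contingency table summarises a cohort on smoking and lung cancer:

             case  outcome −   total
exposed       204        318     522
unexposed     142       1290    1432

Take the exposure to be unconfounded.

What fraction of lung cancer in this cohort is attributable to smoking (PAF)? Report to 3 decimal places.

p₁ = P(outcome | exposed) = 204/522 = 0.3908
p₀ = P(outcome | unexposed) = 142/1432 = 0.099162
Exposure prevalence π = 522/1954 = 0.26714; overall risk P(Y=1) = 0.17707.
Under exogeneity, PAF = [P(Y=1) − p₀]/P(Y=1).
PAF = (0.17707 − 0.099162) / 0.17707 ≈ 0.4400

PAF ≈ 0.440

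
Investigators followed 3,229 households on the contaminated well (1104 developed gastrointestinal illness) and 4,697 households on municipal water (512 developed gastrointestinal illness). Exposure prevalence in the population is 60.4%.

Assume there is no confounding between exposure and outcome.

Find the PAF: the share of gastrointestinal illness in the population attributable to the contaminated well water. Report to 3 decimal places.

p₁ = P(outcome | exposed) = 1104/3229 = 0.3419
p₀ = P(outcome | unexposed) = 512/4697 = 0.10901
Overall risk P(Y=1) = π·p₁ + (1−π)·p₀ = 0.604×0.3419 + 0.396×0.10901 = 0.24967.
Under exogeneity, PAF = [P(Y=1) − p₀] / P(Y=1).
PAF = (0.24967 − 0.10901) / 0.24967 ≈ 0.5634

PAF ≈ 0.563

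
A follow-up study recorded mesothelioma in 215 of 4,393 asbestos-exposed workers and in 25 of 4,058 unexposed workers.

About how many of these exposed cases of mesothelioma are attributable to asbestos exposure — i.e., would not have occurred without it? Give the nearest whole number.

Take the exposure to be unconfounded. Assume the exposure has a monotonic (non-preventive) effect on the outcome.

about 188 cases

p₁ = P(outcome | exposed) = 215/4393 = 0.048941
p₀ = P(outcome | unexposed) = 25/4058 = 0.0061607
PN = (p₁ − p₀)/p₁ = (0.048941 − 0.0061607) / 0.048941 ≈ 0.87412.
Attributable cases ≈ PN × (exposed cases) = 0.87412 × 215 ≈ 187.94.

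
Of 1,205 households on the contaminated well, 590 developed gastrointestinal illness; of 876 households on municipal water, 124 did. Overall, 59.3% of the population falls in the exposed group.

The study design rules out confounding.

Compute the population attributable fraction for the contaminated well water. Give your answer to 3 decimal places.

p₁ = P(outcome | exposed) = 590/1205 = 0.48963
p₀ = P(outcome | unexposed) = 124/876 = 0.14155
Overall risk P(Y=1) = π·p₁ + (1−π)·p₀ = 0.593×0.48963 + 0.407×0.14155 = 0.34796.
Under exogeneity, PAF = [P(Y=1) − p₀] / P(Y=1).
PAF = (0.34796 − 0.14155) / 0.34796 ≈ 0.5932

PAF ≈ 0.593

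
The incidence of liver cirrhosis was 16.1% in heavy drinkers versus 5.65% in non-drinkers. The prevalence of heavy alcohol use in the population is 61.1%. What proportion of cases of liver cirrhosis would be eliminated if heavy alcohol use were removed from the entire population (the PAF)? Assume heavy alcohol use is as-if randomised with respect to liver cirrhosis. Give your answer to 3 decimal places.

PAF ≈ 0.531

p₁ = 0.161, p₀ = 0.0565.
Overall risk P(Y=1) = π·p₁ + (1−π)·p₀ = 0.611×0.161 + 0.389×0.0565 = 0.12035.
Under exogeneity, PAF = [P(Y=1) − p₀] / P(Y=1).
PAF = (0.12035 − 0.0565) / 0.12035 ≈ 0.5305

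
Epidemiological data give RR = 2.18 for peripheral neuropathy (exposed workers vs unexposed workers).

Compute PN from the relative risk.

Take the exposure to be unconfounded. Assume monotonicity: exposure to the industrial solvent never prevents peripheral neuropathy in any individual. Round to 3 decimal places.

PN ≈ 0.541

Under exogeneity and monotonicity, PN = (RR − 1) / RR = 1 − 1/RR.
PN = (2.18 − 1) / 2.18 = 1.18 / 2.18 ≈ 0.5413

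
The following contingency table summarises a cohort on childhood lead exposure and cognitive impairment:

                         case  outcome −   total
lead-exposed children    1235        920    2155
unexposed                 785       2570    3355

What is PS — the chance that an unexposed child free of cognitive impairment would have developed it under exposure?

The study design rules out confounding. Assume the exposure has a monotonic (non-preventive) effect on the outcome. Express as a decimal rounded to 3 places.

PS ≈ 0.443

p₁ = P(outcome | exposed) = 1235/2155 = 0.57309
p₀ = P(outcome | unexposed) = 785/3355 = 0.23398
Under exogeneity and monotonicity, PS = (p₁ − p₀)/(1 − p₀).
PS = (0.57309 − 0.23398) / 0.76602 ≈ 0.4427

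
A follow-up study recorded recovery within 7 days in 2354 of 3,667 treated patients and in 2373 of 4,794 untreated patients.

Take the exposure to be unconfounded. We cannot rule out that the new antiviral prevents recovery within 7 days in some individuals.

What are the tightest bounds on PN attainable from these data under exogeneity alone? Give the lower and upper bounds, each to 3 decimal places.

0.229 ≤ PN ≤ 0.787

p₁ = P(outcome | exposed) = 2354/3667 = 0.64194
p₀ = P(outcome | unexposed) = 2373/4794 = 0.49499
Under exogeneity alone the bounds on PN are max{0,(p₁−p₀)/p₁} ≤ PN ≤ min{1,(1−p₀)/p₁}.
  lower = (p₁ − p₀)/p₁ = 0.14695 / 0.64194 ≈ 0.2289
  upper = min{1, (1 − p₀)/p₁} = 0.50501 / 0.64194 ≈ 0.7867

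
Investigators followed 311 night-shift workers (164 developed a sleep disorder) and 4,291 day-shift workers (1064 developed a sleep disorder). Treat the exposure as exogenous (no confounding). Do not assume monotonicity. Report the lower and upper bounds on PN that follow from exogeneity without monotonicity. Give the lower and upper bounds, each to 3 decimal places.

p₁ = P(outcome | exposed) = 164/311 = 0.52733
p₀ = P(outcome | unexposed) = 1064/4291 = 0.24796
Under exogeneity alone the bounds on PN are max{0,(p₁−p₀)/p₁} ≤ PN ≤ min{1,(1−p₀)/p₁}.
  lower = (p₁ − p₀)/p₁ = 0.27937 / 0.52733 ≈ 0.5298
  upper = min{1, (1 − p₀)/p₁} = 0.75204 / 0.52733 ≈ 1.4261 → capped at 1

0.530 ≤ PN ≤ 1.000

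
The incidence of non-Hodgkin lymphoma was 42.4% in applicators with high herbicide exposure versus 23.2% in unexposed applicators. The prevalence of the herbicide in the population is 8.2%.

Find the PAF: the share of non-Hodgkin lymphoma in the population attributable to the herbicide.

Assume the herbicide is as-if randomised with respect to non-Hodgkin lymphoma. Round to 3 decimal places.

p₁ = 0.424, p₀ = 0.232.
Overall risk P(Y=1) = π·p₁ + (1−π)·p₀ = 0.082×0.424 + 0.918×0.232 = 0.24774.
Under exogeneity, PAF = [P(Y=1) − p₀] / P(Y=1).
PAF = (0.24774 − 0.232) / 0.24774 ≈ 0.0635

PAF ≈ 0.064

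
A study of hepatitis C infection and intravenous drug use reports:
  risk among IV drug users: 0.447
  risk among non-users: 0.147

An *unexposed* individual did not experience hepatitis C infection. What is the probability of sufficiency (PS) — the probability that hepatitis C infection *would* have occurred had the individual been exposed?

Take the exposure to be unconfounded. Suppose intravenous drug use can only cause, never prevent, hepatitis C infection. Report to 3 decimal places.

Let p₁ = 0.447, p₀ = 0.147.
Under exogeneity and monotonicity, PS = (p₁ − p₀) / (1 − p₀).
PS = (0.447 − 0.147) / (1 − 0.147) = 0.3 / 0.853 ≈ 0.3517

PS ≈ 0.352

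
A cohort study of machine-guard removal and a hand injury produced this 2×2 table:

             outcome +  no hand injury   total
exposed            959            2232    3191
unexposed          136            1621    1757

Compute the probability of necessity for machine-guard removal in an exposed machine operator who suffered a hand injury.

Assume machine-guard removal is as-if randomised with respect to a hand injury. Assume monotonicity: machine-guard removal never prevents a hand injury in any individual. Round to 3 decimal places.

p₁ = P(outcome | exposed) = 959/3191 = 0.30053
p₀ = P(outcome | unexposed) = 136/1757 = 0.077405
Under exogeneity and monotonicity, PN = (p₁ − p₀)/p₁.
PN = (0.30053 − 0.077405) / 0.30053 ≈ 0.7424

PN ≈ 0.742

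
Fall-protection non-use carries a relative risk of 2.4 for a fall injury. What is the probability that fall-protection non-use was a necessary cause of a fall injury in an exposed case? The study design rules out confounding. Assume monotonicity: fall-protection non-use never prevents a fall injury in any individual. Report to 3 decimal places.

PN ≈ 0.583

Under exogeneity and monotonicity, PN = (RR − 1) / RR = 1 − 1/RR.
PN = (2.4 − 1) / 2.4 = 1.4 / 2.4 ≈ 0.5833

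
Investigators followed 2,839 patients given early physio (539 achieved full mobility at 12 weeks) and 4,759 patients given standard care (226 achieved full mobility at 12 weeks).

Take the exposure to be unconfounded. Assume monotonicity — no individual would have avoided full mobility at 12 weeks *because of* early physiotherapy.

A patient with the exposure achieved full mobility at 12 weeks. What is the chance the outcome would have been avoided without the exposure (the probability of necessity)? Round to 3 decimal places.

PN ≈ 0.750

p₁ = P(outcome | exposed) = 539/2839 = 0.18986
p₀ = P(outcome | unexposed) = 226/4759 = 0.047489
Under exogeneity and monotonicity, PN = (p₁ − p₀) / p₁.
PN = (0.18986 − 0.047489) / 0.18986 = 0.14237 / 0.18986 ≈ 0.7499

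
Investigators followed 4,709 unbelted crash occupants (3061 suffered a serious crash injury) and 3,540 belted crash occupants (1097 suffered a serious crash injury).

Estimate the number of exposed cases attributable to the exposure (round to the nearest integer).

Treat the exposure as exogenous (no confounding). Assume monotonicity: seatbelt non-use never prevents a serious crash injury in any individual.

p₁ = P(outcome | exposed) = 3061/4709 = 0.65003
p₀ = P(outcome | unexposed) = 1097/3540 = 0.30989
PN = (p₁ − p₀)/p₁ = (0.65003 − 0.30989) / 0.65003 ≈ 0.52327.
Attributable cases ≈ PN × (exposed cases) = 0.52327 × 3061 ≈ 1601.74.

about 1602 cases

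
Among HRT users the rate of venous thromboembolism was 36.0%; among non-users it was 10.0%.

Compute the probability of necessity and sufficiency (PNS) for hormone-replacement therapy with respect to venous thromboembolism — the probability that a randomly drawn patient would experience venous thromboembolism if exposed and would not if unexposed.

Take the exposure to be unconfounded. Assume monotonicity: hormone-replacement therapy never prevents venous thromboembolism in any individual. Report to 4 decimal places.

p₁ = 0.36, p₀ = 0.1.
Under exogeneity and monotonicity, PNS = p₁ − p₀.
PNS = 0.36 − 0.1 = 0.26

PNS ≈ 0.2600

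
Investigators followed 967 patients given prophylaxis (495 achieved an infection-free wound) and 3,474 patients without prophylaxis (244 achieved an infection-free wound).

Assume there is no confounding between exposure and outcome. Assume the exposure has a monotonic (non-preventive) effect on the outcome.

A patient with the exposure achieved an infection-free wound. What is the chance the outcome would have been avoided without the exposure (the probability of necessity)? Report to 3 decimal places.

p₁ = P(outcome | exposed) = 495/967 = 0.51189
p₀ = P(outcome | unexposed) = 244/3474 = 0.070236
Under exogeneity and monotonicity, PN = (p₁ − p₀) / p₁.
PN = (0.51189 − 0.070236) / 0.51189 = 0.44166 / 0.51189 ≈ 0.8628

PN ≈ 0.863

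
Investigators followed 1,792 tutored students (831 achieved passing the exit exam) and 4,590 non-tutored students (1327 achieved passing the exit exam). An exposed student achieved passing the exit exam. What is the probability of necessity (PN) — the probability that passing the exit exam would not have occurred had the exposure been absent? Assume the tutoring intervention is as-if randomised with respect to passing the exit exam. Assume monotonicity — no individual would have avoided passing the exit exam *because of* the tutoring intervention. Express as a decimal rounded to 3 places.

p₁ = P(outcome | exposed) = 831/1792 = 0.46373
p₀ = P(outcome | unexposed) = 1327/4590 = 0.28911
Under exogeneity and monotonicity, PN = (p₁ − p₀) / p₁.
PN = (0.46373 − 0.28911) / 0.46373 = 0.17462 / 0.46373 ≈ 0.3766

PN ≈ 0.377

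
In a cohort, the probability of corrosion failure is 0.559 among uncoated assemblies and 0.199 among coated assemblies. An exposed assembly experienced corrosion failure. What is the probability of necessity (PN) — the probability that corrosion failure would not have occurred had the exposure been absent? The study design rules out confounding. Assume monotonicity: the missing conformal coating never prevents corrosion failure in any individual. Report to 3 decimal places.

PN ≈ 0.644

Let p₁ = 0.559, p₀ = 0.199.
Under exogeneity and monotonicity, PN = (p₁ − p₀) / p₁.
PN = (0.559 − 0.199) / 0.559 = 0.36 / 0.559 ≈ 0.6440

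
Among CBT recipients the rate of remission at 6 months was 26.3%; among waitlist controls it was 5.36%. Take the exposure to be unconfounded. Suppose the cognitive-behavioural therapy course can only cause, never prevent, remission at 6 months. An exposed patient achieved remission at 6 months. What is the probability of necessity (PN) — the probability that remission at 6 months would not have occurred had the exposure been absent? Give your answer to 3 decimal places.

PN ≈ 0.796

p₁ = 0.263, p₀ = 0.0536.
Under exogeneity and monotonicity, PN = (p₁ − p₀) / p₁.
PN = (0.263 − 0.0536) / 0.263 = 0.2094 / 0.263 ≈ 0.7962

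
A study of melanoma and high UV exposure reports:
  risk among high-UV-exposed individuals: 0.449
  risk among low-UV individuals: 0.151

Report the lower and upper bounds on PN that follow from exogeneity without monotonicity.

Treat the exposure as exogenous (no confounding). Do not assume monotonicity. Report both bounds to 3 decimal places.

0.664 ≤ PN ≤ 1.000

Let p₁ = 0.449, p₀ = 0.151.
Under exogeneity alone the bounds on PN are max{0,(p₁−p₀)/p₁} ≤ PN ≤ min{1,(1−p₀)/p₁}.
  lower = (p₁ − p₀)/p₁ = 0.298 / 0.449 ≈ 0.6637
  upper = min{1, (1 − p₀)/p₁} = 0.849 / 0.449 ≈ 1.8909 → capped at 1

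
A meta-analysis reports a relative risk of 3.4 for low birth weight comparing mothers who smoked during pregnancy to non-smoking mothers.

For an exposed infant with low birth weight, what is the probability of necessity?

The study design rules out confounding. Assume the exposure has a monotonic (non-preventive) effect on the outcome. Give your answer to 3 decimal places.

PN ≈ 0.706

Under exogeneity and monotonicity, PN = (RR − 1) / RR = 1 − 1/RR.
PN = (3.4 − 1) / 3.4 = 2.4 / 3.4 ≈ 0.7059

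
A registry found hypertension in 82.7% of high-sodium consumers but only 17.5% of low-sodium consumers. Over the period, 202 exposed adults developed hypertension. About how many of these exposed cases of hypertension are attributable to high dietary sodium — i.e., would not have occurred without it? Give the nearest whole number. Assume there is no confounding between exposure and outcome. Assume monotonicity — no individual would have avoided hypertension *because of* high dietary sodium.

about 159 cases

p₁ = 0.827, p₀ = 0.175.
PN = (p₁ − p₀)/p₁ = (0.827 − 0.175) / 0.827 ≈ 0.78839.
Attributable cases ≈ PN × (exposed cases) = 0.78839 × 202 ≈ 159.26.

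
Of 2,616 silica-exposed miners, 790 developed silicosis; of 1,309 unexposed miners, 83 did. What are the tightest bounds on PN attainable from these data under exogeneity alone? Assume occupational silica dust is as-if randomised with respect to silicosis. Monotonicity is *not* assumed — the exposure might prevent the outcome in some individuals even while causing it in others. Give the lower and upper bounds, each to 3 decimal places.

p₁ = P(outcome | exposed) = 790/2616 = 0.30199
p₀ = P(outcome | unexposed) = 83/1309 = 0.063407
Under exogeneity alone the bounds on PN are max{0,(p₁−p₀)/p₁} ≤ PN ≤ min{1,(1−p₀)/p₁}.
  lower = (p₁ − p₀)/p₁ = 0.23858 / 0.30199 ≈ 0.7900
  upper = min{1, (1 − p₀)/p₁} = 0.93659 / 0.30199 ≈ 3.1014 → capped at 1

0.790 ≤ PN ≤ 1.000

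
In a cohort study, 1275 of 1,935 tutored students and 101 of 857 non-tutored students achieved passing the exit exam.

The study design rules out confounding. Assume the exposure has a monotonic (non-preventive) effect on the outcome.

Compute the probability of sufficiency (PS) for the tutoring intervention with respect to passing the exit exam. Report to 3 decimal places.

PS ≈ 0.613

p₁ = P(outcome | exposed) = 1275/1935 = 0.65891
p₀ = P(outcome | unexposed) = 101/857 = 0.11785
Under exogeneity and monotonicity, PS = (p₁ − p₀) / (1 − p₀).
PS = (0.65891 − 0.11785) / (1 − 0.11785) = 0.54106 / 0.88215 ≈ 0.6133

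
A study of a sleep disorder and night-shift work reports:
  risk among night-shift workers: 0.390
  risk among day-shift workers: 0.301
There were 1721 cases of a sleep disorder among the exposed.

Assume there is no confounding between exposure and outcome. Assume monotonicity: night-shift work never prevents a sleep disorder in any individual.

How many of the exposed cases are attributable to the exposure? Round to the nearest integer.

Let p₁ = 0.39, p₀ = 0.301.
PN = (p₁ − p₀)/p₁ = (0.39 − 0.301) / 0.39 ≈ 0.22821.
Attributable cases ≈ PN × (exposed cases) = 0.22821 × 1721 ≈ 392.74.

about 393 cases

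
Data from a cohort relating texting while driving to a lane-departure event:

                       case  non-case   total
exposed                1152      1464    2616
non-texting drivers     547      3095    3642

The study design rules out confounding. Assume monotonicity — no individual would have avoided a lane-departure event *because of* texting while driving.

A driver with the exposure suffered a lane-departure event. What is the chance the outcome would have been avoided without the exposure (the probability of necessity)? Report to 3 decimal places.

p₁ = P(outcome | exposed) = 1152/2616 = 0.44037
p₀ = P(outcome | unexposed) = 547/3642 = 0.15019
Under exogeneity and monotonicity, PN = (p₁ − p₀)/p₁.
PN = (0.44037 − 0.15019) / 0.44037 ≈ 0.6589

PN ≈ 0.659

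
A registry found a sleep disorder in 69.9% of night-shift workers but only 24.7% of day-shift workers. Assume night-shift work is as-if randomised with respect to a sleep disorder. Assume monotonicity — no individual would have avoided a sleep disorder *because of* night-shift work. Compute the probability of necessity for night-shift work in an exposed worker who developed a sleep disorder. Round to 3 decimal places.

PN ≈ 0.647

p₁ = 0.699, p₀ = 0.247.
Under exogeneity and monotonicity, PN = (p₁ − p₀) / p₁.
PN = (0.699 − 0.247) / 0.699 = 0.452 / 0.699 ≈ 0.6466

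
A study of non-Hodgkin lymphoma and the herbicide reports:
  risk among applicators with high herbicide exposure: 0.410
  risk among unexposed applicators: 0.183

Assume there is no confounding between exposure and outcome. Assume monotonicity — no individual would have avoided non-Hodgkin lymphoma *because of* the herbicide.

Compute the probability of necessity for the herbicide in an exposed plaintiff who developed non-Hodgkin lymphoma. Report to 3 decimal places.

PN ≈ 0.554

Let p₁ = 0.41, p₀ = 0.183.
Under exogeneity and monotonicity, PN = (p₁ − p₀) / p₁.
PN = (0.41 − 0.183) / 0.41 = 0.227 / 0.41 ≈ 0.5537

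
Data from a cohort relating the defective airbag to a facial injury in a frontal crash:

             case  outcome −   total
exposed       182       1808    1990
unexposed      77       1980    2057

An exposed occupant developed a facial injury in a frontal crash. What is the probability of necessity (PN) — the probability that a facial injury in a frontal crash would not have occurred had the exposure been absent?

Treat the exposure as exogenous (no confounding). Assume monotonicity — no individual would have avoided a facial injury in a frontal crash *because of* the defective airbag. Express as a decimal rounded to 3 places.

p₁ = P(outcome | exposed) = 182/1990 = 0.091457
p₀ = P(outcome | unexposed) = 77/2057 = 0.037433
Under exogeneity and monotonicity, PN = (p₁ − p₀) / p₁.
PN = (0.091457 − 0.037433) / 0.091457 = 0.054024 / 0.091457 ≈ 0.5907

PN ≈ 0.591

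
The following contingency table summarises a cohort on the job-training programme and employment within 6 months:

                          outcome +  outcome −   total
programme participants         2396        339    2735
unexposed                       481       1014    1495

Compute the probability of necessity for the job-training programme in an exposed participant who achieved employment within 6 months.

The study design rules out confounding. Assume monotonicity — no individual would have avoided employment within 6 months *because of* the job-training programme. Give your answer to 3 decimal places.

PN ≈ 0.633

p₁ = P(outcome | exposed) = 2396/2735 = 0.87605
p₀ = P(outcome | unexposed) = 481/1495 = 0.32174
Under exogeneity and monotonicity, PN = (p₁ − p₀) / p₁.
PN = (0.87605 − 0.32174) / 0.87605 = 0.55431 / 0.87605 ≈ 0.6327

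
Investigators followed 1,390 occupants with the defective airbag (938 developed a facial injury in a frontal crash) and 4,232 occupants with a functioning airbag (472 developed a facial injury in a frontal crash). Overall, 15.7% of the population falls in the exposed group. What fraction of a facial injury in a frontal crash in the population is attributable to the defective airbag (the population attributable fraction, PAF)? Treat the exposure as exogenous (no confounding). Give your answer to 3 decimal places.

PAF ≈ 0.442

p₁ = P(outcome | exposed) = 938/1390 = 0.67482
p₀ = P(outcome | unexposed) = 472/4232 = 0.11153
Overall risk P(Y=1) = π·p₁ + (1−π)·p₀ = 0.157×0.67482 + 0.843×0.11153 = 0.19997.
Under exogeneity, PAF = [P(Y=1) − p₀] / P(Y=1).
PAF = (0.19997 − 0.11153) / 0.19997 ≈ 0.4423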